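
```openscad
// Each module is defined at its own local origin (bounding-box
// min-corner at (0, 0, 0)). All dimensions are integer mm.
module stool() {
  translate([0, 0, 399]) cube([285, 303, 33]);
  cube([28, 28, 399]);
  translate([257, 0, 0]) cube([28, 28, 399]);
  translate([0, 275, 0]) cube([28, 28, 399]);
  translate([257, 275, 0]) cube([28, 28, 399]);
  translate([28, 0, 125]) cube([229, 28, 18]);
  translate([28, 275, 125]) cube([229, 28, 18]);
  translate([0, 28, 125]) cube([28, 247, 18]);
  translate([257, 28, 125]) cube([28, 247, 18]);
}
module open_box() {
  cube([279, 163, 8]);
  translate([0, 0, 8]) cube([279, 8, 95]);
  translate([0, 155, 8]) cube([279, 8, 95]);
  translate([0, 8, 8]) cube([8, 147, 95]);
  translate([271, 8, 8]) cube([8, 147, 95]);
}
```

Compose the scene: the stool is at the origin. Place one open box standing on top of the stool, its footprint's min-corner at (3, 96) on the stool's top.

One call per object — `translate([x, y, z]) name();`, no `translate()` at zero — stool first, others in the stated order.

stool();
translate([3, 96, 432]) open_box();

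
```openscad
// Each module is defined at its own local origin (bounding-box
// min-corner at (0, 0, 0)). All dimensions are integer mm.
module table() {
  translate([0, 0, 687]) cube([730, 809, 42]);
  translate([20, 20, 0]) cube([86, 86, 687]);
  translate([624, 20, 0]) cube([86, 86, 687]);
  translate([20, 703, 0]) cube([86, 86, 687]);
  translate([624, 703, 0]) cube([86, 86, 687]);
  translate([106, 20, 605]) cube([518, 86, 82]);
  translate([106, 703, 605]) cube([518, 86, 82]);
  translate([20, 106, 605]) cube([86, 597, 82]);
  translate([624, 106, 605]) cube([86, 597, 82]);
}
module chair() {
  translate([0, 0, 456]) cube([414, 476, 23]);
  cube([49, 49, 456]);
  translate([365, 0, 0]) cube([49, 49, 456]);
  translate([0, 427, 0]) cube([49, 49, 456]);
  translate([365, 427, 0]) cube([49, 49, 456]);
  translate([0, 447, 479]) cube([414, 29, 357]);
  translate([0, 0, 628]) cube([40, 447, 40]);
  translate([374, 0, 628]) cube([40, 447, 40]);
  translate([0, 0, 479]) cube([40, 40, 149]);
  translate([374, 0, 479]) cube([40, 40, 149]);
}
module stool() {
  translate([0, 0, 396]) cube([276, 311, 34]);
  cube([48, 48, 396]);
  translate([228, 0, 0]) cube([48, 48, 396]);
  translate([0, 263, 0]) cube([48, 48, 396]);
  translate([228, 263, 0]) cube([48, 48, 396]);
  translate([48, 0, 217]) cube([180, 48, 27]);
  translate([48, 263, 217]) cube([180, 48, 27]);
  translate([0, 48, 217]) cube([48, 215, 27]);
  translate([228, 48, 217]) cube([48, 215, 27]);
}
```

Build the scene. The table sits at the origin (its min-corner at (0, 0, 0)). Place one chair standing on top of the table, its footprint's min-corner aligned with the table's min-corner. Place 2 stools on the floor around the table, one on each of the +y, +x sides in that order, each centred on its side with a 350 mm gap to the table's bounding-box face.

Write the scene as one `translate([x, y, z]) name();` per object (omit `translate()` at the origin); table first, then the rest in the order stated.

table();
translate([0, 0, 729]) chair();
translate([227, 1159, 0]) stool();
translate([1080, 249, 0]) stool();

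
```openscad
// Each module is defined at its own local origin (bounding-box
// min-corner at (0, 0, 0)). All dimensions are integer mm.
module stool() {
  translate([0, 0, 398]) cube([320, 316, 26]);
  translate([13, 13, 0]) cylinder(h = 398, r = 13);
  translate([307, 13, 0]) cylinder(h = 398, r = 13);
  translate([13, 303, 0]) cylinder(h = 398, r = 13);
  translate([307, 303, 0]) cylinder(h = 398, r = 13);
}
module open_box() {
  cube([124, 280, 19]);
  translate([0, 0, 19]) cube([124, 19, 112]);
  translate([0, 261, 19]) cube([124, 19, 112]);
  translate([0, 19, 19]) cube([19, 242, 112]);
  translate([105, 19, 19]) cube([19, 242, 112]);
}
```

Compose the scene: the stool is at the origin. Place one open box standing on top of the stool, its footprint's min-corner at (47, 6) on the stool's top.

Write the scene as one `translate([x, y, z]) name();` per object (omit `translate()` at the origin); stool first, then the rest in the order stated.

stool();
translate([47, 6, 424]) open_box();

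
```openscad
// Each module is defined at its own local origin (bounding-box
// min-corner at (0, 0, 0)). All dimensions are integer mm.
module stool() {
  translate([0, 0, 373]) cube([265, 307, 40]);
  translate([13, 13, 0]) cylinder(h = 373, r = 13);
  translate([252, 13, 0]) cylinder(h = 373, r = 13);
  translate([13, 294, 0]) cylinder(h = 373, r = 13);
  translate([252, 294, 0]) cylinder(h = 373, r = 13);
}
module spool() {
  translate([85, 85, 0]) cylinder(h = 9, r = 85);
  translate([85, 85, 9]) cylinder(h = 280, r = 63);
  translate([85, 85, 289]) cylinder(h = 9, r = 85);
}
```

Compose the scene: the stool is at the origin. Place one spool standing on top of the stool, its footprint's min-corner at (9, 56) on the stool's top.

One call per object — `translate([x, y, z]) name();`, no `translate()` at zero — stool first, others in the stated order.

stool();
translate([9, 56, 413]) spool();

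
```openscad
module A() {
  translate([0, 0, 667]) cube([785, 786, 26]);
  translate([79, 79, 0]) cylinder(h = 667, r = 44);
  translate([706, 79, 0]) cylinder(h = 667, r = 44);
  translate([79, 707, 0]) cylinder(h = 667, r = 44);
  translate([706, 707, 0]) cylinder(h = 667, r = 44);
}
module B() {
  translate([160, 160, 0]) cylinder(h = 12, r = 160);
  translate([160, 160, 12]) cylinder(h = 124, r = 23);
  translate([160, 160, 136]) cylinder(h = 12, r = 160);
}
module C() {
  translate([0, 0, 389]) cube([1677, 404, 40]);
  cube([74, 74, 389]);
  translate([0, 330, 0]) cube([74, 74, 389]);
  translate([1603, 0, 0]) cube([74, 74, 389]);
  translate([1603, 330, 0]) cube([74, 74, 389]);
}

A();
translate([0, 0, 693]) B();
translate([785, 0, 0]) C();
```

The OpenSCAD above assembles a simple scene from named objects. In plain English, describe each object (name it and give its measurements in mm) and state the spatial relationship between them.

A is a rectangular dining table. The top is 785×786×26 mm with its upper surface at z = 693 mm. It stands on four round legs of 88 mm diameter, each leg's bounding box inset 35 mm from the nearest pair of top edges, running from the floor to the underside of the top.

B is a spool: two coaxial disc flanges of radius 160 mm and thickness 12 mm, joined by a core cylinder of radius 23 mm and height 124 mm. The lower flange rests on z = 0 and the three cylinders share a vertical axis.

C is a long wooden bench with a 1677 mm (x) × 404 mm (y) seat, 40 mm thick, its top surface 429 mm above the floor. Four 74 mm square legs at the seat corners, flush with the edges, run from z = 0 to the seat underside.

The spool is on top of the table. The bench is against the table's +x side, with their −y faces flush.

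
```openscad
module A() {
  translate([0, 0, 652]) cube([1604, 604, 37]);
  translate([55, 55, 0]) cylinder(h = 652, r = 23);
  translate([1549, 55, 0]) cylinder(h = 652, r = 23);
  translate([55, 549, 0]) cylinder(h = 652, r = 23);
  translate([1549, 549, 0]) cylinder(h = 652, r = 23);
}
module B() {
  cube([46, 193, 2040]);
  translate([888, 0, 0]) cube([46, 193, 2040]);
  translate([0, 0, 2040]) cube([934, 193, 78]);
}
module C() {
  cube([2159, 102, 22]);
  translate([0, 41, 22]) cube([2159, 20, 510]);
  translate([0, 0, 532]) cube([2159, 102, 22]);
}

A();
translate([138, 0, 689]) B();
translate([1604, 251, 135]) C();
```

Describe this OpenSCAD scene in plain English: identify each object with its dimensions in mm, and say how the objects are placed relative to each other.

A is a table with a 1604×604 mm rectangular top, 37 mm thick, top surface at z = 689 mm, supported by four round legs of 46 mm diameter, each leg's bounding box inset 32 mm from the nearest pair of top edges, running from the floor.

B is a rectangular door frame: two vertical jambs of 46×193 mm section, 2040 mm tall, with a clear opening 842 mm wide between their inner faces. A header 78 mm tall and 193 mm deep lies on top of the jambs and spans the full outside width.

C is an I-beam lying along x, 2159 mm long. Overall section height 554 mm. Two flanges 102 mm wide (y) and 22 mm thick, one on the floor and one at the top; a web 20 mm thick runs between them, centred on the flange width.

The door frame is on top of the table. The I-beam is beside the table with their tops flush at z = 689.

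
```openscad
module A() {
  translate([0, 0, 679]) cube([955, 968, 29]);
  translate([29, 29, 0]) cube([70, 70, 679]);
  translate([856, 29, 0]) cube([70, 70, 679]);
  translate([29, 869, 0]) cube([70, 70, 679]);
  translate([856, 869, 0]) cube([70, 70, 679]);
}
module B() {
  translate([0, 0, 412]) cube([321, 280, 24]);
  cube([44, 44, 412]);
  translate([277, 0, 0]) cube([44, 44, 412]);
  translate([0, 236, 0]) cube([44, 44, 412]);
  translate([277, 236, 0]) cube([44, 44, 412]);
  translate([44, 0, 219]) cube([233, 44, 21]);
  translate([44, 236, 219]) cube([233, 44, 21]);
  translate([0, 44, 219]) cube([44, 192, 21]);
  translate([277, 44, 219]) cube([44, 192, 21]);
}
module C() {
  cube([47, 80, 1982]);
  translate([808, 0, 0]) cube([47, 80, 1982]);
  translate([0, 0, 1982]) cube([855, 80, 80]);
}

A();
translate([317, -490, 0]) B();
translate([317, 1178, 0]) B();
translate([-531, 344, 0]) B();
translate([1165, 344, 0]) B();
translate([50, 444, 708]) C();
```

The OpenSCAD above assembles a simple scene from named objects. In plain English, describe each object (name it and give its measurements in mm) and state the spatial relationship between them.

A is a table with a 955×968 mm rectangular top, 29 mm thick, top surface at z = 708 mm, supported by four 70×70 mm square legs, each inset 29 mm from the nearest pair of top edges, running from the floor.

B is a simple wooden stool: a rectangular seat 321 mm (x) by 280 mm (y), 24 mm thick, top face at z = 436 mm, on four square legs, each 44×44 mm in cross-section. The legs rest on z = 0, each flush with a corner of the seat. Four stretchers, 44 mm wide and 21 mm tall, connect adjacent legs with their undersides at z = 219 mm, each running between the inner faces of the legs it joins and aligned with the legs' outer faces on the other axis.

C is a door frame. The clear opening is 761 mm wide and 1982 mm high. Two 47 mm wide jambs, 80 mm deep, stand either side of the opening from the floor to the top of the opening. A 80 mm thick head sits across the top of both jambs, spanning the full outside width of the frame.

Four stools sit around the table at the −y, +y, −x, +x sides. The door frame is on top of the table, centred.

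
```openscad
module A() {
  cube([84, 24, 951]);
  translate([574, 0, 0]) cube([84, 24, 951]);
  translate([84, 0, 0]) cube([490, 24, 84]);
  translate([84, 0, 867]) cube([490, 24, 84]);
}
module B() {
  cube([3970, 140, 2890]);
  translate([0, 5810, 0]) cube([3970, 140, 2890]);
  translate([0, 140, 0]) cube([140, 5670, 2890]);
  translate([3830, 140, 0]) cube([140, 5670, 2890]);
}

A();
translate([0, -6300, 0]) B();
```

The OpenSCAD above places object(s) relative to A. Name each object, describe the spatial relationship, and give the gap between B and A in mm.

A is a picture frame. B is a house frame. The house frame is on the floor beside the picture frame on its −y side. The gap between the house frame and the picture frame is 350 mm.

The house frame's nearest face is 350 mm from the picture frame's −y face.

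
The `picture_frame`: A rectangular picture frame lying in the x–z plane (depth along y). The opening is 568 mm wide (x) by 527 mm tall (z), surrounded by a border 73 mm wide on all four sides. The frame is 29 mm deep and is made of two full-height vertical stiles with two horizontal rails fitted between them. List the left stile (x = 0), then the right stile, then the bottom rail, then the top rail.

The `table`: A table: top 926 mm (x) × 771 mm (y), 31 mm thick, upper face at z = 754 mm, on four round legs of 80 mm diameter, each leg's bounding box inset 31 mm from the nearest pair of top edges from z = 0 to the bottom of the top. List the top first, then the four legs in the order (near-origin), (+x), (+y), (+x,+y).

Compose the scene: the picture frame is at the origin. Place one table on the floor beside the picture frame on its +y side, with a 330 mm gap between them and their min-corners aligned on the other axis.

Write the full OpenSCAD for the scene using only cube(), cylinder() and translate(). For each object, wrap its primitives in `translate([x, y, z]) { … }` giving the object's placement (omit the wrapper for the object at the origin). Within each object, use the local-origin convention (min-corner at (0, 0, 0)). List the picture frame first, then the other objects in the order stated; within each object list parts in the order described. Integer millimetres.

cube([73, 29, 673]);
translate([641, 0, 0]) cube([73, 29, 673]);
translate([73, 0, 0]) cube([568, 29, 73]);
translate([73, 0, 600]) cube([568, 29, 73]);
translate([0, 359, 0]) {
  translate([0, 0, 723]) cube([926, 771, 31]);
  translate([71, 71, 0]) cylinder(h = 723, r = 40);
  translate([855, 71, 0]) cylinder(h = 723, r = 40);
  translate([71, 700, 0]) cylinder(h = 723, r = 40);
  translate([855, 700, 0]) cylinder(h = 723, r = 40);
}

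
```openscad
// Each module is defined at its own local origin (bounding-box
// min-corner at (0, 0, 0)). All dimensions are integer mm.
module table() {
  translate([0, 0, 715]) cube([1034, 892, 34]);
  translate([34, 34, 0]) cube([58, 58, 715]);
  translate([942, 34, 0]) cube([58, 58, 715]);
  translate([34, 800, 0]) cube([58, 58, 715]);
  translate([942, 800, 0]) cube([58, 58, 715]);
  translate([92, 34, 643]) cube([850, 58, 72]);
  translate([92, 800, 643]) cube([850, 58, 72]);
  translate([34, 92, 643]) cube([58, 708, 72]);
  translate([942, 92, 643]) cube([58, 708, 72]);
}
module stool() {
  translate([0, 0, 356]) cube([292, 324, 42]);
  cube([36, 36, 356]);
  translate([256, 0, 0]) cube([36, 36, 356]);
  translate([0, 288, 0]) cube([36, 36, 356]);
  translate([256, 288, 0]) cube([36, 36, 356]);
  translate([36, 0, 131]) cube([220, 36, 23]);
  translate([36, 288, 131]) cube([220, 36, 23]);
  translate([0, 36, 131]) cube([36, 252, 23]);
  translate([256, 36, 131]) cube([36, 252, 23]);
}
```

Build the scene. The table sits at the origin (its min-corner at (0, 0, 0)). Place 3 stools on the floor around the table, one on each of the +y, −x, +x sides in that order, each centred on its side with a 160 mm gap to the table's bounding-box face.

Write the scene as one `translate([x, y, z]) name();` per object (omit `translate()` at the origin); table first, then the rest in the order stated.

table();
translate([371, 1052, 0]) stool();
translate([-452, 284, 0]) stool();
translate([1194, 284, 0]) stool();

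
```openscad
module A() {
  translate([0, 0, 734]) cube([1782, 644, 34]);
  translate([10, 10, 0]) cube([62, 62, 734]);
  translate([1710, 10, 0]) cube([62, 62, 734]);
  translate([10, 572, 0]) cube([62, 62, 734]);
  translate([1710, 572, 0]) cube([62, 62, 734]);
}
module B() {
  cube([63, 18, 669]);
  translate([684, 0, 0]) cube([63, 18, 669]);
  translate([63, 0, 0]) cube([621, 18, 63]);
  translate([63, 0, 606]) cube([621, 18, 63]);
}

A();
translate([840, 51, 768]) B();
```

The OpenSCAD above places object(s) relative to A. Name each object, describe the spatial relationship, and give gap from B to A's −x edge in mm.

A is a table. B is a picture frame. The picture frame is on top of the table. The gap from the picture frame to the table's −x edge is 840 mm.

The picture frame's min-x is at 840; the table's min-x is 0; gap = 840 mm.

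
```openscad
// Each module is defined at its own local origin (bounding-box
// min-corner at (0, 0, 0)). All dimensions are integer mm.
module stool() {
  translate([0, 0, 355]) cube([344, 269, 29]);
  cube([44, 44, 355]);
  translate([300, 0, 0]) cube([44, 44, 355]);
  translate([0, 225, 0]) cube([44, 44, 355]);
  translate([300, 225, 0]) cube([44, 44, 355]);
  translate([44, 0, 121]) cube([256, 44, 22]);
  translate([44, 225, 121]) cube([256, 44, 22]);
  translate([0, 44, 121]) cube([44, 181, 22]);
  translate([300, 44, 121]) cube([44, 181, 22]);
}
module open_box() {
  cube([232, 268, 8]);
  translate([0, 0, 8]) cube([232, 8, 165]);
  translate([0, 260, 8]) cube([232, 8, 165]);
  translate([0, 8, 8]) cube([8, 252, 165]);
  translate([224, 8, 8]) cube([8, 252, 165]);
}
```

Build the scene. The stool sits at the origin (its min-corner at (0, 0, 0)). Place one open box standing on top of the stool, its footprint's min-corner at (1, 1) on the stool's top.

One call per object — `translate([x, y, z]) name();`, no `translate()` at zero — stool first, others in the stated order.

stool();
translate([1, 1, 384]) open_box();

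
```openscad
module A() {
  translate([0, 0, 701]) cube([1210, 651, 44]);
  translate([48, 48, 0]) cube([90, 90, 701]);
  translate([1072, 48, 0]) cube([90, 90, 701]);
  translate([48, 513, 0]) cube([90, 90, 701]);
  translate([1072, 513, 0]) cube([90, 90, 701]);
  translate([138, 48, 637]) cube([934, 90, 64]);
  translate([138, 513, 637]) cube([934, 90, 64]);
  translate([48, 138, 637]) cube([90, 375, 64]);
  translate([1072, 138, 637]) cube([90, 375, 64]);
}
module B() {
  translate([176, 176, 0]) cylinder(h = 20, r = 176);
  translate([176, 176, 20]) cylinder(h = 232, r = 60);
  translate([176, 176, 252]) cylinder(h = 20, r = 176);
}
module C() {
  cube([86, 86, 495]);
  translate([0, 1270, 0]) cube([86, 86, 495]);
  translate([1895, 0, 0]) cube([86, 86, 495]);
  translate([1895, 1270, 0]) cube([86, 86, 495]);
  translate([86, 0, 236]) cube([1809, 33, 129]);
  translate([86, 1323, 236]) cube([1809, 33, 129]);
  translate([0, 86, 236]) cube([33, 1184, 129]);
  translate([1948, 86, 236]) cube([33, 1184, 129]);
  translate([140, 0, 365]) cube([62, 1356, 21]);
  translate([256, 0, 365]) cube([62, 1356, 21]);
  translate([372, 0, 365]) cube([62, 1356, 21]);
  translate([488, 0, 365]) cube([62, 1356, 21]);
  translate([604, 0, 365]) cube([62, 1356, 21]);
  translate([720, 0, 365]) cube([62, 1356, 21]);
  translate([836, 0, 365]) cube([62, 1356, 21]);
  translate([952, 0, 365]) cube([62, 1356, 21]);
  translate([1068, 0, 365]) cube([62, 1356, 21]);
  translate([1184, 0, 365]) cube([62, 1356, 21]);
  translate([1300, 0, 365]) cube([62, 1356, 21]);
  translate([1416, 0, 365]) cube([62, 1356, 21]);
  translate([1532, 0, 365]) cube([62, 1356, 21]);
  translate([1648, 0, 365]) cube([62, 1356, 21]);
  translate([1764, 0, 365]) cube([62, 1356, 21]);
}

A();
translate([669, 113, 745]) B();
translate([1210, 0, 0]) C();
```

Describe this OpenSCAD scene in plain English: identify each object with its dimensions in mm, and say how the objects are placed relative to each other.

A is a table: top 1210 mm (x) × 651 mm (y), 44 mm thick, upper face at z = 745 mm, on four 90×90 mm square legs, each inset 48 mm from the nearest pair of top edges, running from z = 0 to the bottom of the top. Four apron rails, 90 mm thick and 64 mm tall, run between adjacent legs with their top edges flush with the underside of the top and their outer faces flush with the legs' outer faces.

B is a spool: two coaxial disc flanges of radius 176 mm and thickness 20 mm, joined by a core cylinder of radius 60 mm and height 232 mm. The lower flange rests on z = 0 and the three cylinders share a vertical axis.

C is a bed frame 1981 mm long (x) by 1356 mm wide (y). Four 86×86 mm corner posts, 495 mm tall, at the corners of the footprint. Four rails of 33 mm thickness and 129 mm height run between adjacent posts with their undersides at z = 236 mm, their outer faces flush with the outside of the frame (the two x-running rails run between the posts' inner faces; the two y-running rails run between the posts' inner faces). 15 slats, each 62 mm wide (x) and 21 mm thick, lie across the top of the two x-running rails, running the full 1356 mm width of the frame in y; the slats are evenly spaced along x between the inner faces of the end posts with equal gaps (rounded down to the nearest mm) at the −x end and between each pair — any rounding remainder accumulates at the +x end.

The spool is on top of the table. The bed frame is against the table's +x side, with their −y faces flush.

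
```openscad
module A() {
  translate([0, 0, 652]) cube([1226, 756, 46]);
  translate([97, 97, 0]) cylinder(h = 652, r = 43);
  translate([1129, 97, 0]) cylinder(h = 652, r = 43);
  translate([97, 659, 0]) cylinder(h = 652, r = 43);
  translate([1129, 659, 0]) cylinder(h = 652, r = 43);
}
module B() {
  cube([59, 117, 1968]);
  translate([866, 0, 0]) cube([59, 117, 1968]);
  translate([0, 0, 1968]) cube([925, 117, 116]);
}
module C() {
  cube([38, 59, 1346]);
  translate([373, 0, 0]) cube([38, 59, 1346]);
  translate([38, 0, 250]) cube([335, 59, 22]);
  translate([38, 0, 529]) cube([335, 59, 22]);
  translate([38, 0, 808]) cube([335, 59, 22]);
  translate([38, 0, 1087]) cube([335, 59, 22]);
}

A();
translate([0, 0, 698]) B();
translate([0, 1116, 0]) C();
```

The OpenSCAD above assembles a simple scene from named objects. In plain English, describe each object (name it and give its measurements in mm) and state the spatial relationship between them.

A is a rectangular dining table. The top is 1226×756×46 mm with its upper surface at z = 698 mm. It stands on four round legs of 86 mm diameter, each leg's bounding box inset 54 mm from the nearest pair of top edges, running from the floor to the underside of the top.

B is a rectangular door frame: two vertical jambs of 59×117 mm section, 1968 mm tall, with a clear opening 807 mm wide between their inner faces. A header 116 mm tall and 117 mm deep lies on top of the jambs and spans the full outside width.

C is a wooden ladder with two side rails of 38×59 mm section and 1346 mm height, set 411 mm apart overall. Between them run 4 rectangular rungs (59 mm deep, 22 mm thick), front faces flush with the rails' −y face. The bottom of the first rung is 250 mm above the floor and each subsequent rung is 279 mm higher than the one below.

The door frame is on top of the table. The ladder is on the floor beside the table on its +y side.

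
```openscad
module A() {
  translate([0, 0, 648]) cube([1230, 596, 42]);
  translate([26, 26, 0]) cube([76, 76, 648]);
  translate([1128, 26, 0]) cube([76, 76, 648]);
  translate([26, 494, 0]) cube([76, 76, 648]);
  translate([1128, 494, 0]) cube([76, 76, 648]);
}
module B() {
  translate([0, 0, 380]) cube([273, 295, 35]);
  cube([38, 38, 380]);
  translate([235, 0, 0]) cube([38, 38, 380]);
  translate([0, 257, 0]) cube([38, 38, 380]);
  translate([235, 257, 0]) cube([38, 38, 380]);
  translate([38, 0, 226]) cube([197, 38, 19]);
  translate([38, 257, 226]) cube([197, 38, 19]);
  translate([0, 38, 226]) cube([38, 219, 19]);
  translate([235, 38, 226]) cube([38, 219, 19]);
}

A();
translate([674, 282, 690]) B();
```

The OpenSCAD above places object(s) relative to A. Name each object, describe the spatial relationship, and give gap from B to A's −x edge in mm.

A is a table. B is a stool. The stool is on top of the table. The gap from the stool to the table's −x edge is 674 mm.

The stool's min-x is at 674; the table's min-x is 0; gap = 674 mm.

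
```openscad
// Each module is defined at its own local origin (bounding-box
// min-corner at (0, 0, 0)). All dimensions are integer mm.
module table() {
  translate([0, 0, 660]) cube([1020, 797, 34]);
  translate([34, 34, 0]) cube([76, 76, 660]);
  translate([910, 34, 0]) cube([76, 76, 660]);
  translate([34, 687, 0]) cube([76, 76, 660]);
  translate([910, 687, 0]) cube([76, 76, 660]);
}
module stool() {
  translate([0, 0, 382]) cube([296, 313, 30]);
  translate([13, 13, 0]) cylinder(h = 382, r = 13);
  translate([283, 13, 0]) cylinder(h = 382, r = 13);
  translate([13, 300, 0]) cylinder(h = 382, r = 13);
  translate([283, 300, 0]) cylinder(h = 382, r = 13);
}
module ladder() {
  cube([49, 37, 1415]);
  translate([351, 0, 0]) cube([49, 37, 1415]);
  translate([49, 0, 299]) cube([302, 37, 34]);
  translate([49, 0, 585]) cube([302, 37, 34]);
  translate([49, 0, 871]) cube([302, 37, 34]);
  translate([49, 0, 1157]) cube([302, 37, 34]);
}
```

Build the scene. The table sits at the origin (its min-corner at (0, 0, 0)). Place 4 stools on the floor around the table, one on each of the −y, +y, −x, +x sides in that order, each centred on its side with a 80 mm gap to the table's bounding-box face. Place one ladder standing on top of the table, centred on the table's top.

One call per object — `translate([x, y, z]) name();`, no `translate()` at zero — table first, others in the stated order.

table();
translate([362, -393, 0]) stool();
translate([362, 877, 0]) stool();
translate([-376, 242, 0]) stool();
translate([1100, 242, 0]) stool();
translate([310, 380, 694]) ladder();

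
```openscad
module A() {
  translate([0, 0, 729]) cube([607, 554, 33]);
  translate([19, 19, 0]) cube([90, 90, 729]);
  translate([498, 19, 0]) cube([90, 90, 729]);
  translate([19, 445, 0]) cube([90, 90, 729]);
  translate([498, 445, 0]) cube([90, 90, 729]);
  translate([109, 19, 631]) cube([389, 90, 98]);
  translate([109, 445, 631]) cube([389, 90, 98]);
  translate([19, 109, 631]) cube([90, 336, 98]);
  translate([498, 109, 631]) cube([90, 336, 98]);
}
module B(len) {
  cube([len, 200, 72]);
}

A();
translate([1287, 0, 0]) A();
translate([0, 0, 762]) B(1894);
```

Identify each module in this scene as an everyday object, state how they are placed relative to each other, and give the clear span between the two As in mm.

Second table starts at x = 1287; first ends at x = 607; clear span = 1287 − 607 = 680 mm.

A is a table. B is a beam. A beam spans the tops of two tables. The clear span between the two tables is 680 mm.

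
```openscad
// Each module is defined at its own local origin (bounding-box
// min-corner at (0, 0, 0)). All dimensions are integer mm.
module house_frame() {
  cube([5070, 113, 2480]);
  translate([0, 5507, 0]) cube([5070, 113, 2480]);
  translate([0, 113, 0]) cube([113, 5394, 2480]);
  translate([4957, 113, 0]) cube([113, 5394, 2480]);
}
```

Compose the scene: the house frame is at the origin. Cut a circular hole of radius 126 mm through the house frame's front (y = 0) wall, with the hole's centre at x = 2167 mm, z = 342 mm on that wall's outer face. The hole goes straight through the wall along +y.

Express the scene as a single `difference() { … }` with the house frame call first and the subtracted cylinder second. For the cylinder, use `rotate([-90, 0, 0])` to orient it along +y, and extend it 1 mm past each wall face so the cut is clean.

difference() {
  house_frame();
  translate([2167, -1, 342]) rotate([-90, 0, 0]) cylinder(h = 115, r = 126);
}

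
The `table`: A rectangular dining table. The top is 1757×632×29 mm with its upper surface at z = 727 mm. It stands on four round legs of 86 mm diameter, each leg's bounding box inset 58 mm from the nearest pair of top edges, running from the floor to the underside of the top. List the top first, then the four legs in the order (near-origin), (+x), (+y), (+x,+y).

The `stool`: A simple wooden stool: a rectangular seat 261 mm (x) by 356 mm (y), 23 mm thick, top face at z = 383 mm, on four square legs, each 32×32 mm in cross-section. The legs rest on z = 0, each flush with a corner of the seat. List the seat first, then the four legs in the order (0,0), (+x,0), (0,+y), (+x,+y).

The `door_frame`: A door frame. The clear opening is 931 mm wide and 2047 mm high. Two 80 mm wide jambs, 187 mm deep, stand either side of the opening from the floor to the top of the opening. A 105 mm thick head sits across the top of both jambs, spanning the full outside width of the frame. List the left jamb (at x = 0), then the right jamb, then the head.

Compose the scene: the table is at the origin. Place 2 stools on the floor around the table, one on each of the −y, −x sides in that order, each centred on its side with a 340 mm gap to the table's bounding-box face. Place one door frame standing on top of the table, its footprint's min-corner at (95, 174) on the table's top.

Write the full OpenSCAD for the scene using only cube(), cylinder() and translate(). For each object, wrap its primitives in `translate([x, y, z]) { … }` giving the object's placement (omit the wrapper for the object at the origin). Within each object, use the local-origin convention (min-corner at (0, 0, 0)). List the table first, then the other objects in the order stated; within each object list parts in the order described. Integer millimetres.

translate([0, 0, 698]) cube([1757, 632, 29]);
translate([101, 101, 0]) cylinder(h = 698, r = 43);
translate([1656, 101, 0]) cylinder(h = 698, r = 43);
translate([101, 531, 0]) cylinder(h = 698, r = 43);
translate([1656, 531, 0]) cylinder(h = 698, r = 43);
translate([748, -696, 0]) {
  translate([0, 0, 360]) cube([261, 356, 23]);
  cube([32, 32, 360]);
  translate([229, 0, 0]) cube([32, 32, 360]);
  translate([0, 324, 0]) cube([32, 32, 360]);
  translate([229, 324, 0]) cube([32, 32, 360]);
}
translate([-601, 138, 0]) {
  translate([0, 0, 360]) cube([261, 356, 23]);
  cube([32, 32, 360]);
  translate([229, 0, 0]) cube([32, 32, 360]);
  translate([0, 324, 0]) cube([32, 32, 360]);
  translate([229, 324, 0]) cube([32, 32, 360]);
}
translate([95, 174, 727]) {
  cube([80, 187, 2047]);
  translate([1011, 0, 0]) cube([80, 187, 2047]);
  translate([0, 0, 2047]) cube([1091, 187, 105]);
}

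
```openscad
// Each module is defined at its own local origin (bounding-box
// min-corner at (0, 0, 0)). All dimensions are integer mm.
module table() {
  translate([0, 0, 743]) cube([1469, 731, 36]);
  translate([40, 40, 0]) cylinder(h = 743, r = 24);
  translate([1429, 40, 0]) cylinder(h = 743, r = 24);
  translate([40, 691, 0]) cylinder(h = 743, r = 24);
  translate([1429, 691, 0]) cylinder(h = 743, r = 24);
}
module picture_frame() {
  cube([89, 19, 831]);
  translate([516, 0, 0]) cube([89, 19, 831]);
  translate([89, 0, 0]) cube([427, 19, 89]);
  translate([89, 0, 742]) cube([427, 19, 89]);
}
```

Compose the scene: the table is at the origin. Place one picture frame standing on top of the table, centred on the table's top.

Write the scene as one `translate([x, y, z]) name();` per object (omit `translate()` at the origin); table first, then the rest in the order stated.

table();
translate([432, 356, 779]) picture_frame();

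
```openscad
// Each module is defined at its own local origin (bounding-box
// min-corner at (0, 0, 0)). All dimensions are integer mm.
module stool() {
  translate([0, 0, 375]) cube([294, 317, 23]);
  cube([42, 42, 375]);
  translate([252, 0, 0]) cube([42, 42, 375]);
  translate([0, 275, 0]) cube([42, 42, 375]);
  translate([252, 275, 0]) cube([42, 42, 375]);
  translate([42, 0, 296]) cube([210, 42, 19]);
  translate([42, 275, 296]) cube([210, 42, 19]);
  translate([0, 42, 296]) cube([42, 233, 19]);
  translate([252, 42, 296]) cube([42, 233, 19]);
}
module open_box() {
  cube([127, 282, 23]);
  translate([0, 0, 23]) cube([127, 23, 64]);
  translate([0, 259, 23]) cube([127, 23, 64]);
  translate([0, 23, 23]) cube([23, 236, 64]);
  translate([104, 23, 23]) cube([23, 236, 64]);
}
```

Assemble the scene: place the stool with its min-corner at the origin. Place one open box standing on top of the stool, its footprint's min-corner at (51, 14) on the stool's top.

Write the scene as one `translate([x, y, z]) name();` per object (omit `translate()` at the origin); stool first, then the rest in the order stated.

stool();
translate([51, 14, 398]) open_box();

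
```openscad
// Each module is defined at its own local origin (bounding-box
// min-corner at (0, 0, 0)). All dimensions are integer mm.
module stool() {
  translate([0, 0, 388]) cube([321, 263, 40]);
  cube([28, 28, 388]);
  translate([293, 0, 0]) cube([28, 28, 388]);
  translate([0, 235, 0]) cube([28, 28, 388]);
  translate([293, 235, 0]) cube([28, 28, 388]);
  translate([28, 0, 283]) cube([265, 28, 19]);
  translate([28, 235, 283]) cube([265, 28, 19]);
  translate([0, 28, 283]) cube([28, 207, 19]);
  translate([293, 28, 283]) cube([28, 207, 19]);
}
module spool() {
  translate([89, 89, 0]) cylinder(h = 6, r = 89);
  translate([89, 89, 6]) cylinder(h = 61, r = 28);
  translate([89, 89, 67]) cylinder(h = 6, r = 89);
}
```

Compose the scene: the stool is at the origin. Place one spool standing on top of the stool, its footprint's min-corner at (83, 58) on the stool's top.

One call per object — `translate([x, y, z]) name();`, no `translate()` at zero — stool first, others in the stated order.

stool();
translate([83, 58, 428]) spool();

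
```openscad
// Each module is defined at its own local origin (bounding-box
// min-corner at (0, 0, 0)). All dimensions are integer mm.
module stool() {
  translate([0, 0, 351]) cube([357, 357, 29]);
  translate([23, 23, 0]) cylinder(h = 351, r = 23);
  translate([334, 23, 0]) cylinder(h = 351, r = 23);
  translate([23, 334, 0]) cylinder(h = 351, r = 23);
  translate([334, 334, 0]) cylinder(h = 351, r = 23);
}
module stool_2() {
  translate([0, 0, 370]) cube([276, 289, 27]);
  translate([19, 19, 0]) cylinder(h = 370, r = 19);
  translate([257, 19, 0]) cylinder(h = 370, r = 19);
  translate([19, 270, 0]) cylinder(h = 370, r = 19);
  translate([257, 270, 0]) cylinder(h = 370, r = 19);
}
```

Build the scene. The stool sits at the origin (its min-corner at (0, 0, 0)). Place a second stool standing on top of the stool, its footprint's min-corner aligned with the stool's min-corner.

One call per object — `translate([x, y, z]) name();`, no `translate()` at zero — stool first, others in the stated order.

stool();
translate([0, 0, 380]) stool_2();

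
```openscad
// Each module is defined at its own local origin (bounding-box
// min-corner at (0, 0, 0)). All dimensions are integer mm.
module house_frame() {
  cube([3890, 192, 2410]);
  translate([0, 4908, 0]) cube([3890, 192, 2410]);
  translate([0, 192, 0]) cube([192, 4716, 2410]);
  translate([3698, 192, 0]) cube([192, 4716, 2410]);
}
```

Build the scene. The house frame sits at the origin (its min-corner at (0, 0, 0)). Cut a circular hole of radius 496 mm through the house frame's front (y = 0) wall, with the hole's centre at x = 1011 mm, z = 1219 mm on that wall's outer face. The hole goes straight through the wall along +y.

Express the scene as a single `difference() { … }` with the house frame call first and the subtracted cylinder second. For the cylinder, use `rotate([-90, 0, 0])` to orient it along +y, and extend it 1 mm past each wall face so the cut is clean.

difference() {
  house_frame();
  translate([1011, -1, 1219]) rotate([-90, 0, 0]) cylinder(h = 194, r = 496);
}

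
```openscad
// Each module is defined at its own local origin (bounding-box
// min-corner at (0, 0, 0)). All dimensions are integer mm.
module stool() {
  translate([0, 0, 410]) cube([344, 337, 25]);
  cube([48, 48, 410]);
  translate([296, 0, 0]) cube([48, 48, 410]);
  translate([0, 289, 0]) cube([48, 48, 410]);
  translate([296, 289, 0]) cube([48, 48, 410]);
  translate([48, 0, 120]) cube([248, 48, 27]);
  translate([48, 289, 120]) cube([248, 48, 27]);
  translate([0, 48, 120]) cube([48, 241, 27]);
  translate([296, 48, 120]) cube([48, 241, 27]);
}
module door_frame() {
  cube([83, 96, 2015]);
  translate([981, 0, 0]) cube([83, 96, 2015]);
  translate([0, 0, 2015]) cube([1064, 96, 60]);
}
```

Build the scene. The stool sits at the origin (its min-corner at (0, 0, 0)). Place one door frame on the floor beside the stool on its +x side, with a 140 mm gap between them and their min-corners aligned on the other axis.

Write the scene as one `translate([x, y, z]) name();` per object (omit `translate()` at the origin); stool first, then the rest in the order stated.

stool();
translate([484, 0, 0]) door_frame();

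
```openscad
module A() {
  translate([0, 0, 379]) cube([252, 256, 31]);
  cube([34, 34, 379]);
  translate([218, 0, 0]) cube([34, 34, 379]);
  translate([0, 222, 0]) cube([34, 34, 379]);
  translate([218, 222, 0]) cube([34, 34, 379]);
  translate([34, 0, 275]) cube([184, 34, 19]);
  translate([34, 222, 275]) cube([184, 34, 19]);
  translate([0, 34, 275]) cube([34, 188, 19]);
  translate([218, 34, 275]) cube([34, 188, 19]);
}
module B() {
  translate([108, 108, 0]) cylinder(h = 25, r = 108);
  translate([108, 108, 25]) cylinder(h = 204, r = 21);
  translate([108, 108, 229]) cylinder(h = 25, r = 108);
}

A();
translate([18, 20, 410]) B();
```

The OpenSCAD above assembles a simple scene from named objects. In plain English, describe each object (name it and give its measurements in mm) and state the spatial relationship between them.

A is a four-legged stool. The seat is 252×256 mm, 31 mm thick, top at z = 410 mm. It stands on four square legs, each 34×34 mm in cross-section, from z = 0 to the seat underside, each flush with a corner of the seat. Four stretchers, 34 mm wide and 19 mm tall, connect adjacent legs with their undersides at z = 275 mm, each running between the inner faces of the legs it joins and aligned with the legs' outer faces on the other axis.

B is a spool: two coaxial disc flanges of radius 108 mm and thickness 25 mm, joined by a core cylinder of radius 21 mm and height 204 mm. The lower flange rests on z = 0 and the three cylinders share a vertical axis.

The spool is on top of the stool, centred.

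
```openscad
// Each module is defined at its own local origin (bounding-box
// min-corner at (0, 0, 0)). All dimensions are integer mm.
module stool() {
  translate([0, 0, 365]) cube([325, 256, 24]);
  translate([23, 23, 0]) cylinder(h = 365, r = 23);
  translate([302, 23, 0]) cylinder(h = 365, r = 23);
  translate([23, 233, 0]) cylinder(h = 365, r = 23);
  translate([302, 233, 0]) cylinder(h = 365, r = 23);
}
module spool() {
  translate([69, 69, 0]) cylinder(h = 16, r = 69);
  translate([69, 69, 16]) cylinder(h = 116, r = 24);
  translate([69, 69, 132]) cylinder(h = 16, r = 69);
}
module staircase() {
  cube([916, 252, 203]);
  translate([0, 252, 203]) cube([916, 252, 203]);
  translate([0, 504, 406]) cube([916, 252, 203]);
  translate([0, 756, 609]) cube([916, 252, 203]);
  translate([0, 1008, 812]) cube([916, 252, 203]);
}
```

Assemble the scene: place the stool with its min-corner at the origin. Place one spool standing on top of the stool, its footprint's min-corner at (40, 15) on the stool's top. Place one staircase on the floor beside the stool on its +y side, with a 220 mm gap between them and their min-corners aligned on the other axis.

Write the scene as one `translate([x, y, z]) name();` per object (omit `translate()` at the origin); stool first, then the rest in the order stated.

stool();
translate([40, 15, 389]) spool();
translate([0, 476, 0]) staircase();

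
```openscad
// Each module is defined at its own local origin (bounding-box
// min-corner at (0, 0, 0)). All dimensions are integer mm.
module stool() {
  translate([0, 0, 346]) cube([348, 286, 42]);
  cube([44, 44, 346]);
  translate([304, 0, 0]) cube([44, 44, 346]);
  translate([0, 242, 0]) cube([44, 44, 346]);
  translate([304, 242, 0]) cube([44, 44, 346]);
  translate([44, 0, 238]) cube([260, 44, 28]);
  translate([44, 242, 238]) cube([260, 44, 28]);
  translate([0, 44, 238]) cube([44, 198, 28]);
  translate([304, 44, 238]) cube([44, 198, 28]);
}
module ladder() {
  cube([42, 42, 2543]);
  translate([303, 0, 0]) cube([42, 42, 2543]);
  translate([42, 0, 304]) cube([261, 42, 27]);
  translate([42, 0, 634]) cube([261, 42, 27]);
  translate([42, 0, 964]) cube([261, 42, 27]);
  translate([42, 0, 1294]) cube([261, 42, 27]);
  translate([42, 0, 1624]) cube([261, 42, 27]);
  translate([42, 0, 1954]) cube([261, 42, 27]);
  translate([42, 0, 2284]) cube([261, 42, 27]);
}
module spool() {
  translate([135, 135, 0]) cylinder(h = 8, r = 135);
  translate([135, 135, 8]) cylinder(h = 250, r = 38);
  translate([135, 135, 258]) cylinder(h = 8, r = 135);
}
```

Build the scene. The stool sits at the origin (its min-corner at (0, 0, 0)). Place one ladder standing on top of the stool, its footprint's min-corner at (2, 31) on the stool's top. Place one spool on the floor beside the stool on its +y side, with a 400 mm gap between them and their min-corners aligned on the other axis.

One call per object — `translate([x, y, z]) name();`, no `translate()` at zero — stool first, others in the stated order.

stool();
translate([2, 31, 388]) ladder();
translate([0, 686, 0]) spool();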